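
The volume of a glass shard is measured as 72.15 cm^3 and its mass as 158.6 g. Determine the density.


Use the definition of density:
  rho = mass / volume
  rho = 158.6 / 72.15 = 2.198 g/cm^3

2.198 g/cm^3


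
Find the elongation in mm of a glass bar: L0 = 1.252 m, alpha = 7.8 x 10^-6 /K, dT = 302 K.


Thermal expansion formula: dL = alpha * L0 * dT
  dL = (7.8 x 10^-6) * 1.252 * 302 = 0.00294921 m
Convert to mm: 0.00294921 * 1000 = 2.9492 mm

2.9492 mm


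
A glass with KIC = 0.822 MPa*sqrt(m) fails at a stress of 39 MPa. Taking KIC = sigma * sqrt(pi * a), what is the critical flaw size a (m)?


Rearrange KIC = sigma * sqrt(pi * a):
  sqrt(pi * a) = KIC / sigma
  sqrt(pi * a) = 0.822 / 39 = 0.021077
  a = (KIC / sigma)^2 / pi
  a = 0.021077^2 / pi = 0.0001414 m

0.0001414 m


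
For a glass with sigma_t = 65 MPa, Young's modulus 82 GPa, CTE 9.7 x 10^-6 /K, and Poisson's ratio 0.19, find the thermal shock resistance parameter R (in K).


Thermal shock resistance: R = sigma * (1 - nu) / (E * alpha)
  Numerator = 65 * (1 - 0.19) = 52.65
  Denominator = 82 * 1000 * (9.7 x 10^-6) = 0.7954
  R = 52.65 / 0.7954 = 66.2 K

66.2 K


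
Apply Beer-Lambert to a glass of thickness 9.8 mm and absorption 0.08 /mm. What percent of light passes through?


Beer-Lambert law: T = exp(-alpha * thickness)
  exponent = -0.08 * 9.8 = -0.784
  T = exp(-0.784) = 0.4566
  Percentage = 0.4566 * 100 = 45.66%

45.66%


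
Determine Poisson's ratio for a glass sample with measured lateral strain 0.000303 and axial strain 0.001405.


Poisson's ratio: nu = lateral strain / axial strain
  nu = 0.000303 / 0.001405 = 0.2157

0.2157


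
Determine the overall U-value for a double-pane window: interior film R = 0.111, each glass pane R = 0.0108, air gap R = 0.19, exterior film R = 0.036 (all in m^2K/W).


Total thermal resistance (series):
  R_total = R_in + R_glass + R_air + R_glass + R_out
  R_total = 0.111 + 0.0108 + 0.19 + 0.0108 + 0.036 = 0.3586 m^2K/W
U-value = 1 / R_total = 1 / 0.3586 = 2.789 W/m^2K

2.789 W/m^2K


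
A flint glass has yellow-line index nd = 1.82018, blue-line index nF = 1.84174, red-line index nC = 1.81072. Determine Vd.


Abbe number formula: Vd = (nd - 1) / (nF - nC)
  nd - 1 = 1.82018 - 1 = 0.82018
  nF - nC = 1.84174 - 1.81072 = 0.03102
  Vd = 0.82018 / 0.03102 = 26.44

26.44


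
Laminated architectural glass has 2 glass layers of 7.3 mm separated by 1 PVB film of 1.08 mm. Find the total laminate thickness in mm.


Total thickness = glass contribution + PVB contribution
  Glass: 2 * 7.3 = 14.6 mm
  PVB: 1 * 1.08 = 1.08 mm
  Total = 14.6 + 1.08 = 15.68 mm

15.68 mm


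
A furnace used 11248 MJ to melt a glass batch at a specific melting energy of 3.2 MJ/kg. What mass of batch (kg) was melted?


Rearrange E = m * s for m:
  m = E / s
  m = 11248 / 3.2 = 3515.0 kg

3515.0 kg


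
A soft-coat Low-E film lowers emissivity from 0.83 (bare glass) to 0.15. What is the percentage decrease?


Percentage reduction = (1 - coated/uncoated) * 100
  Ratio = 0.15 / 0.83 = 0.1807
  Reduction = (1 - 0.1807) * 100 = 81.9%

81.9%


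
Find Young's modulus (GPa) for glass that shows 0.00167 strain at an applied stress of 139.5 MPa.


Young's modulus: E = stress / strain
  E = 139.5 MPa / 0.00167 = 83532.93 MPa
Convert to GPa: 83532.93 / 1000 = 83.53 GPa

83.53 GPa


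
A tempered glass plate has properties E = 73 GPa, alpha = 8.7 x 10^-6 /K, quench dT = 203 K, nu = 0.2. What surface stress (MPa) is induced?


Tempering stress: sigma = E * alpha * dT / (1 - nu)
  E (MPa) = 73 * 1000 = 73000
  Numerator = 73000 * (8.7 x 10^-6) * 203 = 128.9253
  Denominator = 1 - 0.2 = 0.8
  sigma = 128.9253 / 0.8 = 161.2 MPa

161.2 MPa


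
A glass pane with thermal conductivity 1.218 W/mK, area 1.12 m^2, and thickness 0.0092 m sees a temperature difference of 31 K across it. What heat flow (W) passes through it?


Fourier's law: Q = k * A * dT / t
  Q = 1.218 * 1.12 * 31 / 0.0092
  Q = 42.28896 / 0.0092 = 4596.6 W

4596.6 W


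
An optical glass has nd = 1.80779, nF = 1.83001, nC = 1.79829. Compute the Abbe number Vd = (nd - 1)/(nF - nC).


Abbe number formula: Vd = (nd - 1) / (nF - nC)
  nd - 1 = 1.80779 - 1 = 0.80779
  nF - nC = 1.83001 - 1.79829 = 0.03172
  Vd = 0.80779 / 0.03172 = 25.47

25.47


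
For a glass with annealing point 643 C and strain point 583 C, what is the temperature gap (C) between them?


Gap = T_anneal - T_strain:
  gap = 643 - 583 = 60 C

60 C


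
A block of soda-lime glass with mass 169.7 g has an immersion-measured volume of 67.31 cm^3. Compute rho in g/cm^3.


Use the definition of density:
  rho = mass / volume
  rho = 169.7 / 67.31 = 2.521 g/cm^3

2.521 g/cm^3


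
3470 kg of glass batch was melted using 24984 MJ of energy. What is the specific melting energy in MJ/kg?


Rearrange E = m * s for s:
  s = E / m
  s = 24984 / 3470 = 7.2 MJ/kg

7.2 MJ/kg


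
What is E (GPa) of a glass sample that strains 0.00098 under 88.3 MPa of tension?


Young's modulus: E = stress / strain
  E = 88.3 MPa / 0.00098 = 90102.04 MPa
Convert to GPa: 90102.04 / 1000 = 90.1 GPa

90.1 GPa


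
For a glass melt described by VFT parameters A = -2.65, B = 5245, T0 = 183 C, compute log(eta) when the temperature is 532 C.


VFT equation: log(eta) = A + B / (T - T0)
  T - T0 = 532 - 183 = 349
  B / (T - T0) = 5245 / 349 = 15.029
  log(eta) = -2.65 + 15.029 = 12.379

12.379


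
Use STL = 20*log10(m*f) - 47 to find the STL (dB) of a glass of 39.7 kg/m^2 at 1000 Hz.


Mass law: STL = 20 * log10(m * f) - 47
  m * f = 39.7 * 1000 = 39700
  log10(39700) = 4.59879
  STL = 20 * 4.59879 - 47 = 91.9758 - 47 = 45.0 dB

45.0 dB


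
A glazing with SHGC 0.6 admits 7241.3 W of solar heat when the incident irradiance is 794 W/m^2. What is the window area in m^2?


Rearrange Q = Area * SHGC * Irradiance:
  Area = Q / (SHGC * Irradiance)
  Area = 7241.3 / (0.6 * 794) = 15.2 m^2

15.2 m^2


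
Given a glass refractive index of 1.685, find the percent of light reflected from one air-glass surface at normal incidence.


Fresnel reflectance at normal incidence:
  R = ((n - 1)/(n + 1))^2
  (n - 1)/(n + 1) = (1.685 - 1)/(1.685 + 1) = 0.255121
  R = 0.255121^2 = 0.0650867
  R(%) = 0.0650867 * 100 = 6.509%

6.509%


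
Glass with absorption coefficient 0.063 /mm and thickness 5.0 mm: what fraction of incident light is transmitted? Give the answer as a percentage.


Beer-Lambert law: T = exp(-alpha * thickness)
  exponent = -0.063 * 5.0 = -0.315
  T = exp(-0.315) = 0.7298
  Percentage = 0.7298 * 100 = 72.98%

72.98%


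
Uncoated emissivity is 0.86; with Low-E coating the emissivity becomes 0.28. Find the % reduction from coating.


Percentage reduction = (1 - coated/uncoated) * 100
  Ratio = 0.28 / 0.86 = 0.3256
  Reduction = (1 - 0.3256) * 100 = 67.4%

67.4%


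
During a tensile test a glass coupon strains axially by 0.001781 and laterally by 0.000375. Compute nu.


Poisson's ratio: nu = lateral strain / axial strain
  nu = 0.000375 / 0.001781 = 0.2106

0.2106


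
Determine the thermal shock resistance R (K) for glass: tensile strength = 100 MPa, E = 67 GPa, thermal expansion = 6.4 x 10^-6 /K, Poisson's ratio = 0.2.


Thermal shock resistance: R = sigma * (1 - nu) / (E * alpha)
  Numerator = 100 * (1 - 0.2) = 80.0
  Denominator = 67 * 1000 * (6.4 x 10^-6) = 0.4288
  R = 80.0 / 0.4288 = 186.6 K

186.6 K


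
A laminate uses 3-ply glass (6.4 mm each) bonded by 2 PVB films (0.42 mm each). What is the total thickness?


Total thickness = glass contribution + PVB contribution
  Glass: 3 * 6.4 = 19.2 mm
  PVB: 2 * 0.42 = 0.84 mm
  Total = 19.2 + 0.84 = 20.04 mm

20.04 mm


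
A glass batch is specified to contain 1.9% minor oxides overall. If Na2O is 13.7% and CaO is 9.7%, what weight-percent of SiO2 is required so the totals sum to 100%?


Known pieces sum to 100%:
  SiO2 = 100 - (others + Na2O + CaO)
  SiO2 = 100 - (1.9 + 13.7 + 9.7) = 74.7%

74.7%


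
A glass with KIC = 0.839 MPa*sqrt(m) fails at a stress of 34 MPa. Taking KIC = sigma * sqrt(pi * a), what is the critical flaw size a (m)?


Rearrange KIC = sigma * sqrt(pi * a):
  sqrt(pi * a) = KIC / sigma
  sqrt(pi * a) = 0.839 / 34 = 0.024676
  a = (KIC / sigma)^2 / pi
  a = 0.024676^2 / pi = 0.0001938 m

0.0001938 m


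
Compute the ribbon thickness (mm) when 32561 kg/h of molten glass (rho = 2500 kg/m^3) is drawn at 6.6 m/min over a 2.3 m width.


Ribbon cross-section from mass balance:
  Volume rate = throughput / density = 32561 / 2500 = 13.0244 m^3/h
  thickness = volume rate / (speed * 60 * width), i.e.
  thickness = throughput / (60 * speed * width * density) * 1000
  thickness = 32561 / (60 * 6.6 * 2.3 * 2500) * 1000 = 14.3 mm

14.3 mm


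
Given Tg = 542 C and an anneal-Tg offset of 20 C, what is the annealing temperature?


The annealing temperature is Tg plus the offset:
  T_anneal = 542 + 20 = 562 C

562 C


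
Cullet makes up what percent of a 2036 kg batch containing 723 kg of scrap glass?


Cullet ratio = (cullet mass / total batch mass) * 100
  Ratio = 723 / 2036 * 100 = 35.51%

35.51%


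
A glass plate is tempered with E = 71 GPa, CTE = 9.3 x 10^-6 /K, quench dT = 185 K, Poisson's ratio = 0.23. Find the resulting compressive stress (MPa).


Tempering stress: sigma = E * alpha * dT / (1 - nu)
  E (MPa) = 71 * 1000 = 71000
  Numerator = 71000 * (9.3 x 10^-6) * 185 = 122.1555
  Denominator = 1 - 0.23 = 0.77
  sigma = 122.1555 / 0.77 = 158.6 MPa

158.6 MPa


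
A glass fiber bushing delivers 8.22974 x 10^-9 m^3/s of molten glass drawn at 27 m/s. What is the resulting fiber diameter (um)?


Cross-sectional area from continuity:
  A = Q / v = 8.22974 x 10^-9 / 27 = 3.048052 x 10^-10 m^2
Diameter from circular cross-section:
  d = sqrt(4A / pi) * 10^6 (m -> um)
  d = sqrt(4 * 3.048052 x 10^-10 / pi) * 10^6 = 19.7 um

19.7 um


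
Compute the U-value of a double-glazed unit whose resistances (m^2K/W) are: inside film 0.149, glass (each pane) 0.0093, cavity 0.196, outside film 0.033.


Total thermal resistance (series):
  R_total = R_in + R_glass + R_air + R_glass + R_out
  R_total = 0.149 + 0.0093 + 0.196 + 0.0093 + 0.033 = 0.3966 m^2K/W
U-value = 1 / R_total = 1 / 0.3966 = 2.521 W/m^2K

2.521 W/m^2K


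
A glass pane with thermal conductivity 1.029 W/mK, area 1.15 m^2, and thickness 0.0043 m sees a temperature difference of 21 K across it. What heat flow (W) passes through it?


Fourier's law: Q = k * A * dT / t
  Q = 1.029 * 1.15 * 21 / 0.0043
  Q = 24.85035 / 0.0043 = 5779.2 W

5779.2 W


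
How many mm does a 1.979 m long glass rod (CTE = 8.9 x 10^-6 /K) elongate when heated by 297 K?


Thermal expansion formula: dL = alpha * L0 * dT
  dL = (8.9 x 10^-6) * 1.979 * 297 = 0.00523109 m
Convert to mm: 0.00523109 * 1000 = 5.2311 mm

5.2311 mm


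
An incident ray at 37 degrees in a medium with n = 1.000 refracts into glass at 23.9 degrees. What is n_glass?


Apply Snell's law: n1 * sin(theta1) = n2 * sin(theta2)
  n2 = n1 * sin(theta1) / sin(theta2)
  sin(37) = 0.601815
  sin(23.9) = 0.405142
  n2 = 1.000 * 0.601815 / 0.405142 = 1.4854

1.4854


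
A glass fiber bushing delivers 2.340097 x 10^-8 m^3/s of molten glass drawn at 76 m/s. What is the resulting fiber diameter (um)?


Cross-sectional area from continuity:
  A = Q / v = 2.340097 x 10^-8 / 76 = 3.079075 x 10^-10 m^2
Diameter from circular cross-section:
  d = sqrt(4A / pi) * 10^6 (m -> um)
  d = sqrt(4 * 3.079075 x 10^-10 / pi) * 10^6 = 19.8 um

19.8 um


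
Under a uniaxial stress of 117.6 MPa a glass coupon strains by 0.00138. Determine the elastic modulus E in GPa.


Young's modulus: E = stress / strain
  E = 117.6 MPa / 0.00138 = 85217.39 MPa
Convert to GPa: 85217.39 / 1000 = 85.22 GPa

85.22 GPa


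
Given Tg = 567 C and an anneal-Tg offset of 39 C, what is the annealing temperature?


The annealing temperature is Tg plus the offset:
  T_anneal = 567 + 39 = 606 C

606 C


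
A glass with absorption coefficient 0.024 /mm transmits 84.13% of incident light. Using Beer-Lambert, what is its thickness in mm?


Rearrange T = exp(-alpha * thickness):
  thickness = -ln(T) / alpha
  T = 84.13/100 = 0.8413
  ln(T) = -0.17281
  -ln(T) = 0.17281
  thickness = 0.17281 / 0.024 = 7.2 mm

7.2 mm


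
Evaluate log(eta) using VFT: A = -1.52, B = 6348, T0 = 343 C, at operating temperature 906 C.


VFT equation: log(eta) = A + B / (T - T0)
  T - T0 = 906 - 343 = 563
  B / (T - T0) = 6348 / 563 = 11.275
  log(eta) = -1.52 + 11.275 = 9.755

9.755


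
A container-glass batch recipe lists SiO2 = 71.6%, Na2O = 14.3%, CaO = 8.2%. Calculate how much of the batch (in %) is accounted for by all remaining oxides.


Sum the three major oxides:
  SiO2 + Na2O + CaO = 71.6 + 14.3 + 8.2 = 94.1%
Subtract from 100%:
  Others = 100 - 94.1 = 5.9%

5.9%


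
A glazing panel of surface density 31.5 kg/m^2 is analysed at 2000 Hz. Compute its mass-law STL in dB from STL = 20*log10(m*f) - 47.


Mass law: STL = 20 * log10(m * f) - 47
  m * f = 31.5 * 2000 = 63000
  log10(63000) = 4.79934
  STL = 20 * 4.79934 - 47 = 95.9868 - 47 = 49.0 dB

49.0 dB


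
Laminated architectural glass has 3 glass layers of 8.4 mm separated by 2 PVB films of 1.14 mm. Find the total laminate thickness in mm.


Total thickness = glass contribution + PVB contribution
  Glass: 3 * 8.4 = 25.2 mm
  PVB: 2 * 1.14 = 2.28 mm
  Total = 25.2 + 2.28 = 27.48 mm

27.48 mm


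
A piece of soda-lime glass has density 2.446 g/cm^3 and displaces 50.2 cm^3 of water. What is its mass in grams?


Rearrange rho = m / V:
  m = rho * V
  m = 2.446 * 50.2 = 122.789 g

122.789 g


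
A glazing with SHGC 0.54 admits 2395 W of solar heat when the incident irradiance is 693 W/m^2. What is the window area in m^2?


Rearrange Q = Area * SHGC * Irradiance:
  Area = Q / (SHGC * Irradiance)
  Area = 2395 / (0.54 * 693) = 6.4 m^2

6.4 m^2


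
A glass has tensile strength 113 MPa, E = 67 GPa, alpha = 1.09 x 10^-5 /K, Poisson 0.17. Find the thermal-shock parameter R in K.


Thermal shock resistance: R = sigma * (1 - nu) / (E * alpha)
  Numerator = 113 * (1 - 0.17) = 93.79
  Denominator = 67 * 1000 * (1.09 x 10^-5) = 0.7303
  R = 93.79 / 0.7303 = 128.4 K

128.4 K


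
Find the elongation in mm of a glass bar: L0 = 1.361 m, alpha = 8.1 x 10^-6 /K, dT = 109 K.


Thermal expansion formula: dL = alpha * L0 * dT
  dL = (8.1 x 10^-6) * 1.361 * 109 = 0.00120163 m
Convert to mm: 0.00120163 * 1000 = 1.2016 mm

1.2016 mm


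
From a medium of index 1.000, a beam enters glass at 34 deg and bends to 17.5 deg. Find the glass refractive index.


Apply Snell's law: n1 * sin(theta1) = n2 * sin(theta2)
  n2 = n1 * sin(theta1) / sin(theta2)
  sin(34) = 0.559193
  sin(17.5) = 0.300706
  n2 = 1.000 * 0.559193 / 0.300706 = 1.8596

1.8596


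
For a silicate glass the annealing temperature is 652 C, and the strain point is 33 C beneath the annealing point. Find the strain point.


Strain point = annealing point - difference:
  T_strain = 652 - 33 = 619 C

619 C


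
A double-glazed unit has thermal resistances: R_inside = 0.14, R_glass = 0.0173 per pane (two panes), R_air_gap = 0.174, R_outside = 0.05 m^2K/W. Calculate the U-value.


Total thermal resistance (series):
  R_total = R_in + R_glass + R_air + R_glass + R_out
  R_total = 0.14 + 0.0173 + 0.174 + 0.0173 + 0.05 = 0.3986 m^2K/W
U-value = 1 / R_total = 1 / 0.3986 = 2.509 W/m^2K

2.509 W/m^2K


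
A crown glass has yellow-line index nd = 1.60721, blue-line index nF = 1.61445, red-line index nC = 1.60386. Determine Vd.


Abbe number formula: Vd = (nd - 1) / (nF - nC)
  nd - 1 = 1.60721 - 1 = 0.60721
  nF - nC = 1.61445 - 1.60386 = 0.01059
  Vd = 0.60721 / 0.01059 = 57.34

57.34


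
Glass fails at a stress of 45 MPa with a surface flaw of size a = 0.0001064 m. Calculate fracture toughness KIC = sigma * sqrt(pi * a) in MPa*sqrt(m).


Fracture toughness: KIC = sigma * sqrt(pi * a)
  pi * a = pi * 0.0001064 = 0.000334265
  sqrt(pi * a) = 0.018283
  KIC = 45 * 0.018283 = 0.823 MPa*sqrt(m)

0.823 MPa*sqrt(m)


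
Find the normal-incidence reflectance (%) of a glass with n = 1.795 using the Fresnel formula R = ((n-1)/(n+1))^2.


Fresnel reflectance at normal incidence:
  R = ((n - 1)/(n + 1))^2
  (n - 1)/(n + 1) = (1.795 - 1)/(1.795 + 1) = 0.284436
  R = 0.284436^2 = 0.0809038
  R(%) = 0.0809038 * 100 = 8.09%

8.09%


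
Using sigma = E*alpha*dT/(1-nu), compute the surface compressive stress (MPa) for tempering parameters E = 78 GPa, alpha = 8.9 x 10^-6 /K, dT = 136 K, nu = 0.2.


Tempering stress: sigma = E * alpha * dT / (1 - nu)
  E (MPa) = 78 * 1000 = 78000
  Numerator = 78000 * (8.9 x 10^-6) * 136 = 94.4112
  Denominator = 1 - 0.2 = 0.8
  sigma = 94.4112 / 0.8 = 118.0 MPa

118.0 MPa


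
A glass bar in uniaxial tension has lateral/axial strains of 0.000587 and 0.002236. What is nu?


Poisson's ratio: nu = lateral strain / axial strain
  nu = 0.000587 / 0.002236 = 0.2625

0.2625


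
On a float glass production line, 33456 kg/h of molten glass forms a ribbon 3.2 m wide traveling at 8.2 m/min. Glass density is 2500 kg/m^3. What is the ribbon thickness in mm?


Ribbon cross-section from mass balance:
  Volume rate = throughput / density = 33456 / 2500 = 13.3824 m^3/h
  thickness = volume rate / (speed * 60 * width), i.e.
  thickness = throughput / (60 * speed * width * density) * 1000
  thickness = 33456 / (60 * 8.2 * 3.2 * 2500) * 1000 = 8.5 mm

8.5 mm


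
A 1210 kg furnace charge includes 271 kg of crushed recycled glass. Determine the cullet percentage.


Cullet ratio = (cullet mass / total batch mass) * 100
  Ratio = 271 / 1210 * 100 = 22.4%

22.4%


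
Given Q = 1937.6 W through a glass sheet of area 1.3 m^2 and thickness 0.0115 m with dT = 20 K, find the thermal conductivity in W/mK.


Fourier's law rearranged: k = Q * t / (A * dT)
  Numerator = 1937.6 * 0.0115 = 22.2824
  Denominator = 1.3 * 20 = 26.0
  k = 22.2824 / 26.0 = 0.857 W/mK

0.857 W/mK


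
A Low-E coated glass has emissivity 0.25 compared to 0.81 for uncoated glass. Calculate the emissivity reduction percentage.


Percentage reduction = (1 - coated/uncoated) * 100
  Ratio = 0.25 / 0.81 = 0.3086
  Reduction = (1 - 0.3086) * 100 = 69.1%

69.1%


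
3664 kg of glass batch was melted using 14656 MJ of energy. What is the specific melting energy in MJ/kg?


Rearrange E = m * s for s:
  s = E / m
  s = 14656 / 3664 = 4.0 MJ/kg

4.0 MJ/kg


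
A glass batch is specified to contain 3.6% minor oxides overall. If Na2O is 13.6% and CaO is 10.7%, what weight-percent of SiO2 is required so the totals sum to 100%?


Known pieces sum to 100%:
  SiO2 = 100 - (others + Na2O + CaO)
  SiO2 = 100 - (3.6 + 13.6 + 10.7) = 72.1%

72.1%


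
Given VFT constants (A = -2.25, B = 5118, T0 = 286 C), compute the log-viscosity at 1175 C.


VFT equation: log(eta) = A + B / (T - T0)
  T - T0 = 1175 - 286 = 889
  B / (T - T0) = 5118 / 889 = 5.757
  log(eta) = -2.25 + 5.757 = 3.507

3.507


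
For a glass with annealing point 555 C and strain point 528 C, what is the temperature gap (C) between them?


Gap = T_anneal - T_strain:
  gap = 555 - 528 = 27 C

27 C


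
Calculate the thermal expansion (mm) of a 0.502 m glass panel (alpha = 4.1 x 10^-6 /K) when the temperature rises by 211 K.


Thermal expansion formula: dL = alpha * L0 * dT
  dL = (4.1 x 10^-6) * 0.502 * 211 = 0.00043428 m
Convert to mm: 0.00043428 * 1000 = 0.4343 mm

0.4343 mm


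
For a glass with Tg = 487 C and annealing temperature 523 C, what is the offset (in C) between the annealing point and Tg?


Offset = T_anneal - Tg:
  offset = 523 - 487 = 36 C

36 C


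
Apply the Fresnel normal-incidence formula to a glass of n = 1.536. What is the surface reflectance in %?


Fresnel reflectance at normal incidence:
  R = ((n - 1)/(n + 1))^2
  (n - 1)/(n + 1) = (1.536 - 1)/(1.536 + 1) = 0.211356
  R = 0.211356^2 = 0.0446714
  R(%) = 0.0446714 * 100 = 4.467%

4.467%


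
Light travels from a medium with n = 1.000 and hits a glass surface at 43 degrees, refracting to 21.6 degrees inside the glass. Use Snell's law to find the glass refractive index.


Apply Snell's law: n1 * sin(theta1) = n2 * sin(theta2)
  n2 = n1 * sin(theta1) / sin(theta2)
  sin(43) = 0.681998
  sin(21.6) = 0.368125
  n2 = 1.000 * 0.681998 / 0.368125 = 1.8526

1.8526


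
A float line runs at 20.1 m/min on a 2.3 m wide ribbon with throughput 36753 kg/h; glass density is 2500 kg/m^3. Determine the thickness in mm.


Ribbon cross-section from mass balance:
  Volume rate = throughput / density = 36753 / 2500 = 14.7012 m^3/h
  thickness = volume rate / (speed * 60 * width), i.e.
  thickness = throughput / (60 * speed * width * density) * 1000
  thickness = 36753 / (60 * 20.1 * 2.3 * 2500) * 1000 = 5.3 mm

5.3 mm


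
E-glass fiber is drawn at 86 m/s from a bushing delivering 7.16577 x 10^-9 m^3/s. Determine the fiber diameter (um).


Cross-sectional area from continuity:
  A = Q / v = 7.16577 x 10^-9 / 86 = 8.332291 x 10^-11 m^2
Diameter from circular cross-section:
  d = sqrt(4A / pi) * 10^6 (m -> um)
  d = sqrt(4 * 8.332291 x 10^-11 / pi) * 10^6 = 10.3 um

10.3 um


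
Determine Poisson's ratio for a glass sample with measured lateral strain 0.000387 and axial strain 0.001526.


Poisson's ratio: nu = lateral strain / axial strain
  nu = 0.000387 / 0.001526 = 0.2536

0.2536


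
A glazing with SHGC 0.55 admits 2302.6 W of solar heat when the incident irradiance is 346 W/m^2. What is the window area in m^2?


Rearrange Q = Area * SHGC * Irradiance:
  Area = Q / (SHGC * Irradiance)
  Area = 2302.6 / (0.55 * 346) = 12.1 m^2

12.1 m^2


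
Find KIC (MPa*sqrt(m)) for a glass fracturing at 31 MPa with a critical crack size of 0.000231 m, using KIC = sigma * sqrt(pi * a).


Fracture toughness: KIC = sigma * sqrt(pi * a)
  pi * a = pi * 0.000231 = 0.000725708
  sqrt(pi * a) = 0.026939
  KIC = 31 * 0.026939 = 0.835 MPa*sqrt(m)

0.835 MPa*sqrt(m)


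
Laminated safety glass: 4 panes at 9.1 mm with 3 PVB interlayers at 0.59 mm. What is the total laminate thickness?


Total thickness = glass contribution + PVB contribution
  Glass: 4 * 9.1 = 36.4 mm
  PVB: 3 * 0.59 = 1.77 mm
  Total = 36.4 + 1.77 = 38.17 mm

38.17 mm


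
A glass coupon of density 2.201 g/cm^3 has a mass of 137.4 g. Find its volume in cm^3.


Rearrange rho = m / V:
  V = m / rho
  V = 137.4 / 2.201 = 62.426 cm^3

62.426 cm^3


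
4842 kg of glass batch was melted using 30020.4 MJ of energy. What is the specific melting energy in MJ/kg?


Rearrange E = m * s for s:
  s = E / m
  s = 30020.4 / 4842 = 6.2 MJ/kg

6.2 MJ/kg


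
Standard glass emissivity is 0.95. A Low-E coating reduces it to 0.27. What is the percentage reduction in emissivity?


Percentage reduction = (1 - coated/uncoated) * 100
  Ratio = 0.27 / 0.95 = 0.2842
  Reduction = (1 - 0.2842) * 100 = 71.6%

71.6%


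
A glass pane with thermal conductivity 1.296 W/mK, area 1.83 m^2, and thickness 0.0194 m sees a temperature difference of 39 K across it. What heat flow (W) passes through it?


Fourier's law: Q = k * A * dT / t
  Q = 1.296 * 1.83 * 39 / 0.0194
  Q = 92.49552 / 0.0194 = 4767.8 W

4767.8 W


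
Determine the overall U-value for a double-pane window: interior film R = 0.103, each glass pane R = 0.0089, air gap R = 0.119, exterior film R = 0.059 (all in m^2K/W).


Total thermal resistance (series):
  R_total = R_in + R_glass + R_air + R_glass + R_out
  R_total = 0.103 + 0.0089 + 0.119 + 0.0089 + 0.059 = 0.2988 m^2K/W
U-value = 1 / R_total = 1 / 0.2988 = 3.347 W/m^2K

3.347 W/m^2K


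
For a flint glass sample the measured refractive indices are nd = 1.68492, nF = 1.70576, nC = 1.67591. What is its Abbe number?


Abbe number formula: Vd = (nd - 1) / (nF - nC)
  nd - 1 = 1.68492 - 1 = 0.68492
  nF - nC = 1.70576 - 1.67591 = 0.02985
  Vd = 0.68492 / 0.02985 = 22.95

22.95


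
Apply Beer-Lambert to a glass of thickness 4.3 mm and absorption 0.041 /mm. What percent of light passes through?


Beer-Lambert law: T = exp(-alpha * thickness)
  exponent = -0.041 * 4.3 = -0.1763
  T = exp(-0.1763) = 0.8384
  Percentage = 0.8384 * 100 = 83.84%

83.84%


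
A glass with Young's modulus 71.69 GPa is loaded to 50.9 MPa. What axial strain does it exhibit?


Rearrange E = sigma / epsilon:
  epsilon = sigma / E
  E (MPa) = 71.69 * 1000 = 71690
  epsilon = 50.9 / 71690 = 0.00071

0.00071


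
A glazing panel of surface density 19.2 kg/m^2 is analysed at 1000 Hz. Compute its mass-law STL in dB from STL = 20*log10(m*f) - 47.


Mass law: STL = 20 * log10(m * f) - 47
  m * f = 19.2 * 1000 = 19200
  log10(19200) = 4.2833
  STL = 20 * 4.2833 - 47 = 85.666 - 47 = 38.7 dB

38.7 dB


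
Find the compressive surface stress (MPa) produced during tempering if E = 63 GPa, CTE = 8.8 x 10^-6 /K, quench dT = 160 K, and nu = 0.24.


Tempering stress: sigma = E * alpha * dT / (1 - nu)
  E (MPa) = 63 * 1000 = 63000
  Numerator = 63000 * (8.8 x 10^-6) * 160 = 88.704
  Denominator = 1 - 0.24 = 0.76
  sigma = 88.704 / 0.76 = 116.7 MPa

116.7 MPa


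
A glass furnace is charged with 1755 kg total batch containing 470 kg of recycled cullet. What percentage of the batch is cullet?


Cullet ratio = (cullet mass / total batch mass) * 100
  Ratio = 470 / 1755 * 100 = 26.78%

26.78%


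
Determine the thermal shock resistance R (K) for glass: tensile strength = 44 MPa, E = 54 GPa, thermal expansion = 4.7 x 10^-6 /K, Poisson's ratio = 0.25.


Thermal shock resistance: R = sigma * (1 - nu) / (E * alpha)
  Numerator = 44 * (1 - 0.25) = 33.0
  Denominator = 54 * 1000 * (4.7 x 10^-6) = 0.2538
  R = 33.0 / 0.2538 = 130.0 K

130.0 K


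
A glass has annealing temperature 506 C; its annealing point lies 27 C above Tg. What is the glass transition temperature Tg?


Rearrange T_anneal = Tg + offset for Tg:
  Tg = T_anneal - offset = 506 - 27 = 479 C

479 C


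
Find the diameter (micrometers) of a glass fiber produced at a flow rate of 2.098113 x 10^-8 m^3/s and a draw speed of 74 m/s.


Cross-sectional area from continuity:
  A = Q / v = 2.098113 x 10^-8 / 74 = 2.835288 x 10^-10 m^2
Diameter from circular cross-section:
  d = sqrt(4A / pi) * 10^6 (m -> um)
  d = sqrt(4 * 2.835288 x 10^-10 / pi) * 10^6 = 19.0 um

19.0 um


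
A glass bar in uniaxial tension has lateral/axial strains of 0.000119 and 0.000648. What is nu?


Poisson's ratio: nu = lateral strain / axial strain
  nu = 0.000119 / 0.000648 = 0.1836

0.1836


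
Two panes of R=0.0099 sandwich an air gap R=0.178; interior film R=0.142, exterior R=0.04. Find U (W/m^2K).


Total thermal resistance (series):
  R_total = R_in + R_glass + R_air + R_glass + R_out
  R_total = 0.142 + 0.0099 + 0.178 + 0.0099 + 0.04 = 0.3798 m^2K/W
U-value = 1 / R_total = 1 / 0.3798 = 2.633 W/m^2K

2.633 W/m^2K


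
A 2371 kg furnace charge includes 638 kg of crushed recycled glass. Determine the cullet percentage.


Cullet ratio = (cullet mass / total batch mass) * 100
  Ratio = 638 / 2371 * 100 = 26.91%

26.91%


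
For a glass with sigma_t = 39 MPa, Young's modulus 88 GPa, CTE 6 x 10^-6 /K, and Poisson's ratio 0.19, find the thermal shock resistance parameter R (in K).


Thermal shock resistance: R = sigma * (1 - nu) / (E * alpha)
  Numerator = 39 * (1 - 0.19) = 31.59
  Denominator = 88 * 1000 * (6 x 10^-6) = 0.528
  R = 31.59 / 0.528 = 59.8 K

59.8 K


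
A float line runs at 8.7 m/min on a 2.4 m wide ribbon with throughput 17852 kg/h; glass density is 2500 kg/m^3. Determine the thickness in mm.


Ribbon cross-section from mass balance:
  Volume rate = throughput / density = 17852 / 2500 = 7.1408 m^3/h
  thickness = volume rate / (speed * 60 * width), i.e.
  thickness = throughput / (60 * speed * width * density) * 1000
  thickness = 17852 / (60 * 8.7 * 2.4 * 2500) * 1000 = 5.7 mm

5.7 mm


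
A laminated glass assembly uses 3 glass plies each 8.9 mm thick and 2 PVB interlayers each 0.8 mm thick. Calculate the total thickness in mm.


Total thickness = glass contribution + PVB contribution
  Glass: 3 * 8.9 = 26.7 mm
  PVB: 2 * 0.8 = 1.6 mm
  Total = 26.7 + 1.6 = 28.3 mm

28.3 mm


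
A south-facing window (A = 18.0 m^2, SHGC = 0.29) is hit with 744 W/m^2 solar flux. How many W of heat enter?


Solar heat gain: Q = Area * SHGC * Irradiance
  Q = 18.0 * 0.29 * 744 = 3883.7 W

3883.7 W


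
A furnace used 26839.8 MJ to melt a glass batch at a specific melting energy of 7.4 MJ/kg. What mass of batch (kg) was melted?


Rearrange E = m * s for m:
  m = E / s
  m = 26839.8 / 7.4 = 3627.0 kg

3627.0 kg


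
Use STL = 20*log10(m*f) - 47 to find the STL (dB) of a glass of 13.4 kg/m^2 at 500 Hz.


Mass law: STL = 20 * log10(m * f) - 47
  m * f = 13.4 * 500 = 6700
  log10(6700) = 3.82607
  STL = 20 * 3.82607 - 47 = 76.5214 - 47 = 29.5 dB

29.5 dB


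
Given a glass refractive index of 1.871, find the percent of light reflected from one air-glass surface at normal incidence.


Fresnel reflectance at normal incidence:
  R = ((n - 1)/(n + 1))^2
  (n - 1)/(n + 1) = (1.871 - 1)/(1.871 + 1) = 0.303379
  R = 0.303379^2 = 0.0920388
  R(%) = 0.0920388 * 100 = 9.204%

9.204%


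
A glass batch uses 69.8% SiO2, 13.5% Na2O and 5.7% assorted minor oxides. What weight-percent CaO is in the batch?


Pieces sum to 100%:
  CaO = 100 - (SiO2 + Na2O + others)
  CaO = 100 - (69.8 + 13.5 + 5.7) = 11.0%

11.0%


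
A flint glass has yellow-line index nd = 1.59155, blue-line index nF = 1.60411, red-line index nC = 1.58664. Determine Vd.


Abbe number formula: Vd = (nd - 1) / (nF - nC)
  nd - 1 = 1.59155 - 1 = 0.59155
  nF - nC = 1.60411 - 1.58664 = 0.01747
  Vd = 0.59155 / 0.01747 = 33.86

33.86


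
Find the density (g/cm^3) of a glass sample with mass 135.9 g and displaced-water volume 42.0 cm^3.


Use the definition of density:
  rho = mass / volume
  rho = 135.9 / 42.0 = 3.236 g/cm^3

3.236 g/cm^3


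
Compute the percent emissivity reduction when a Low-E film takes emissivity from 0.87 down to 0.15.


Percentage reduction = (1 - coated/uncoated) * 100
  Ratio = 0.15 / 0.87 = 0.1724
  Reduction = (1 - 0.1724) * 100 = 82.8%

82.8%


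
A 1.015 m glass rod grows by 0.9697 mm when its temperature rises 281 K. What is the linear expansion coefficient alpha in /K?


Rearrange dL = alpha * L0 * dT for alpha:
  alpha = dL / (L0 * dT)
  alpha = (0.9697 / 1000) / (1.015 * 281) = 0.0000034 /K = 3.4 x 10^-6 /K

3.4 x 10^-6 /K


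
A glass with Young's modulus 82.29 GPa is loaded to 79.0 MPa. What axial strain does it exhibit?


Rearrange E = sigma / epsilon:
  epsilon = sigma / E
  E (MPa) = 82.29 * 1000 = 82290
  epsilon = 79.0 / 82290 = 0.00096

0.00096


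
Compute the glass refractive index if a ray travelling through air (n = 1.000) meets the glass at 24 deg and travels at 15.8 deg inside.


Apply Snell's law: n1 * sin(theta1) = n2 * sin(theta2)
  n2 = n1 * sin(theta1) / sin(theta2)
  sin(24) = 0.406737
  sin(15.8) = 0.27228
  n2 = 1.000 * 0.406737 / 0.27228 = 1.4938

1.4938


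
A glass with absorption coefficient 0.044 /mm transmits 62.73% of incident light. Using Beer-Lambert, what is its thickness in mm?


Rearrange T = exp(-alpha * thickness):
  thickness = -ln(T) / alpha
  T = 62.73/100 = 0.6273
  ln(T) = -0.46633
  -ln(T) = 0.46633
  thickness = 0.46633 / 0.044 = 10.6 mm

10.6 mm


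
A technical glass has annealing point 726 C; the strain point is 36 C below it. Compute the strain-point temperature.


Strain point = annealing point - difference:
  T_strain = 726 - 36 = 690 C

690 C


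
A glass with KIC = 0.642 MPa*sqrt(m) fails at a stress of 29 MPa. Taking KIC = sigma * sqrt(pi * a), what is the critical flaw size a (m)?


Rearrange KIC = sigma * sqrt(pi * a):
  sqrt(pi * a) = KIC / sigma
  sqrt(pi * a) = 0.642 / 29 = 0.022138
  a = (KIC / sigma)^2 / pi
  a = 0.022138^2 / pi = 0.000156 m

0.000156 m


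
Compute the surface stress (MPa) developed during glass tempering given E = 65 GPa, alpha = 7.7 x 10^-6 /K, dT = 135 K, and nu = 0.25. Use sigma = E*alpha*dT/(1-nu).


Tempering stress: sigma = E * alpha * dT / (1 - nu)
  E (MPa) = 65 * 1000 = 65000
  Numerator = 65000 * (7.7 x 10^-6) * 135 = 67.5675
  Denominator = 1 - 0.25 = 0.75
  sigma = 67.5675 / 0.75 = 90.1 MPa

90.1 MPa


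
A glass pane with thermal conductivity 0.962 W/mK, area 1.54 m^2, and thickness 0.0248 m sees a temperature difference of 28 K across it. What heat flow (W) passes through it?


Fourier's law: Q = k * A * dT / t
  Q = 0.962 * 1.54 * 28 / 0.0248
  Q = 41.48144 / 0.0248 = 1672.6 W

1672.6 W


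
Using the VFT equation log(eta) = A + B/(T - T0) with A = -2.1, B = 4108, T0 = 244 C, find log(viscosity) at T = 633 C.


VFT equation: log(eta) = A + B / (T - T0)
  T - T0 = 633 - 244 = 389
  B / (T - T0) = 4108 / 389 = 10.56
  log(eta) = -2.1 + 10.56 = 8.46

8.46


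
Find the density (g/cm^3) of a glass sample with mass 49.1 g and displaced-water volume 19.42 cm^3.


Use the definition of density:
  rho = mass / volume
  rho = 49.1 / 19.42 = 2.528 g/cm^3

2.528 g/cm^3


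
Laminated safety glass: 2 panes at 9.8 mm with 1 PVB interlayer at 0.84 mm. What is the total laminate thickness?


Total thickness = glass contribution + PVB contribution
  Glass: 2 * 9.8 = 19.6 mm
  PVB: 1 * 0.84 = 0.84 mm
  Total = 19.6 + 0.84 = 20.44 mm

20.44 mm


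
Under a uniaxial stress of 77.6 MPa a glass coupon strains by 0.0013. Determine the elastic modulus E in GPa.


Young's modulus: E = stress / strain
  E = 77.6 MPa / 0.0013 = 59692.31 MPa
Convert to GPa: 59692.31 / 1000 = 59.69 GPa

59.69 GPa


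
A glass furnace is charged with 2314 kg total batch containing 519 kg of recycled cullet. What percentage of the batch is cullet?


Cullet ratio = (cullet mass / total batch mass) * 100
  Ratio = 519 / 2314 * 100 = 22.43%

22.43%


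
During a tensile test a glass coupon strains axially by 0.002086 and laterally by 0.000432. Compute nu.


Poisson's ratio: nu = lateral strain / axial strain
  nu = 0.000432 / 0.002086 = 0.2071

0.2071


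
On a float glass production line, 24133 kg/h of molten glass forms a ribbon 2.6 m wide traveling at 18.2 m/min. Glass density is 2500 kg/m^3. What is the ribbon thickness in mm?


Ribbon cross-section from mass balance:
  Volume rate = throughput / density = 24133 / 2500 = 9.6532 m^3/h
  thickness = volume rate / (speed * 60 * width), i.e.
  thickness = throughput / (60 * speed * width * density) * 1000
  thickness = 24133 / (60 * 18.2 * 2.6 * 2500) * 1000 = 3.4 mm

3.4 mm


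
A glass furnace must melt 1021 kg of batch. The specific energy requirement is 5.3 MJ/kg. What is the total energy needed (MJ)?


Total energy = mass * specific energy
  E = 1021 * 5.3 = 5411.3 MJ

5411.3 MJ


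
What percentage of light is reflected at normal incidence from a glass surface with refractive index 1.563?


Fresnel reflectance at normal incidence:
  R = ((n - 1)/(n + 1))^2
  (n - 1)/(n + 1) = (1.563 - 1)/(1.563 + 1) = 0.219664
  R = 0.219664^2 = 0.0482523
  R(%) = 0.0482523 * 100 = 4.825%

4.825%


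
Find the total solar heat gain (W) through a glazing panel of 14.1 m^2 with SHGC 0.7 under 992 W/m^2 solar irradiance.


Solar heat gain: Q = Area * SHGC * Irradiance
  Q = 14.1 * 0.7 * 992 = 9791 W

9791 W


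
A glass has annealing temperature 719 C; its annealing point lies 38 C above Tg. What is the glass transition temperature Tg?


Rearrange T_anneal = Tg + offset for Tg:
  Tg = T_anneal - offset = 719 - 38 = 681 C

681 C


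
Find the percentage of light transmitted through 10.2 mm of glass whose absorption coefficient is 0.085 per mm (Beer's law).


Beer-Lambert law: T = exp(-alpha * thickness)
  exponent = -0.085 * 10.2 = -0.867
  T = exp(-0.867) = 0.4202
  Percentage = 0.4202 * 100 = 42.02%

42.02%


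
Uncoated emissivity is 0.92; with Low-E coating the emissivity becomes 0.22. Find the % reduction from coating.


Percentage reduction = (1 - coated/uncoated) * 100
  Ratio = 0.22 / 0.92 = 0.2391
  Reduction = (1 - 0.2391) * 100 = 76.1%

76.1%


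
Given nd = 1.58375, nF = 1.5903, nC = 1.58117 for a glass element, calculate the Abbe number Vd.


Abbe number formula: Vd = (nd - 1) / (nF - nC)
  nd - 1 = 1.58375 - 1 = 0.58375
  nF - nC = 1.5903 - 1.58117 = 0.00913
  Vd = 0.58375 / 0.00913 = 63.94

63.94


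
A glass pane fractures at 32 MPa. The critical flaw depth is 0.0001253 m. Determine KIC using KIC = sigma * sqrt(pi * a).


Fracture toughness: KIC = sigma * sqrt(pi * a)
  pi * a = pi * 0.0001253 = 0.000393642
  sqrt(pi * a) = 0.01984
  KIC = 32 * 0.01984 = 0.635 MPa*sqrt(m)

0.635 MPa*sqrt(m)


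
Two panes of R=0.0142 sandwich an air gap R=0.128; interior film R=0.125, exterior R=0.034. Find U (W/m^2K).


Total thermal resistance (series):
  R_total = R_in + R_glass + R_air + R_glass + R_out
  R_total = 0.125 + 0.0142 + 0.128 + 0.0142 + 0.034 = 0.3154 m^2K/W
U-value = 1 / R_total = 1 / 0.3154 = 3.171 W/m^2K

3.171 W/m^2K


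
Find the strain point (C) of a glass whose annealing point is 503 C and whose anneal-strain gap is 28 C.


Strain point = annealing point - difference:
  T_strain = 503 - 28 = 475 C

475 C


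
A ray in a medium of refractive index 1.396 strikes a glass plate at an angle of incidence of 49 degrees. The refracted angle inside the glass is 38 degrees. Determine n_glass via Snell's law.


Apply Snell's law: n1 * sin(theta1) = n2 * sin(theta2)
  n2 = n1 * sin(theta1) / sin(theta2)
  sin(49) = 0.75471
  sin(38) = 0.615661
  n2 = 1.396 * 0.75471 / 0.615661 = 1.7113

1.7113


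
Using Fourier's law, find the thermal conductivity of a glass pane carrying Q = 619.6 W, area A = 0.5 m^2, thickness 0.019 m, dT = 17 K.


Fourier's law rearranged: k = Q * t / (A * dT)
  Numerator = 619.6 * 0.019 = 11.7724
  Denominator = 0.5 * 17 = 8.5
  k = 11.7724 / 8.5 = 1.385 W/mK

1.385 W/mK


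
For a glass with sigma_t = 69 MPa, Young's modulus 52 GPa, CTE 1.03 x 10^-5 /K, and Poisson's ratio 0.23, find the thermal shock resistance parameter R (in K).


Thermal shock resistance: R = sigma * (1 - nu) / (E * alpha)
  Numerator = 69 * (1 - 0.23) = 53.13
  Denominator = 52 * 1000 * (1.03 x 10^-5) = 0.5356
  R = 53.13 / 0.5356 = 99.2 K

99.2 K


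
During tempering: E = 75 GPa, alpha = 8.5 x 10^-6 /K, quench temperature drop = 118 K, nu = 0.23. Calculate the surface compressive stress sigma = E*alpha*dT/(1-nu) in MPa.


Tempering stress: sigma = E * alpha * dT / (1 - nu)
  E (MPa) = 75 * 1000 = 75000
  Numerator = 75000 * (8.5 x 10^-6) * 118 = 75.225
  Denominator = 1 - 0.23 = 0.77
  sigma = 75.225 / 0.77 = 97.7 MPa

97.7 MPa


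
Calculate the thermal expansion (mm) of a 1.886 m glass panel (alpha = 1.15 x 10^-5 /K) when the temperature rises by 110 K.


Thermal expansion formula: dL = alpha * L0 * dT
  dL = (1.15 x 10^-5) * 1.886 * 110 = 0.00238579 m
Convert to mm: 0.00238579 * 1000 = 2.3858 mm

2.3858 mm


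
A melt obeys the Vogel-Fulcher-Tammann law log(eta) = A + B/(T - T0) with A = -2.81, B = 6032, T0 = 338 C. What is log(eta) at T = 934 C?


VFT equation: log(eta) = A + B / (T - T0)
  T - T0 = 934 - 338 = 596
  B / (T - T0) = 6032 / 596 = 10.121
  log(eta) = -2.81 + 10.121 = 7.311

7.311


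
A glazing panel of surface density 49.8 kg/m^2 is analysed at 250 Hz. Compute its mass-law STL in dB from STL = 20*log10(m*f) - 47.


Mass law: STL = 20 * log10(m * f) - 47
  m * f = 49.8 * 250 = 12450
  log10(12450) = 4.09517
  STL = 20 * 4.09517 - 47 = 81.9034 - 47 = 34.9 dB

34.9 dB


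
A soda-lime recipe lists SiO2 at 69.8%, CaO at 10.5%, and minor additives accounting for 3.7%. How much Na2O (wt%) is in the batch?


Pieces sum to 100%:
  Na2O = 100 - (SiO2 + CaO + others)
  Na2O = 100 - (69.8 + 10.5 + 3.7) = 16.0%

16.0%


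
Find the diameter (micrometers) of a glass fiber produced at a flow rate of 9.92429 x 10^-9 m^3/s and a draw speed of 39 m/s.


Cross-sectional area from continuity:
  A = Q / v = 9.92429 x 10^-9 / 39 = 2.54469 x 10^-10 m^2
Diameter from circular cross-section:
  d = sqrt(4A / pi) * 10^6 (m -> um)
  d = sqrt(4 * 2.54469 x 10^-10 / pi) * 10^6 = 18.0 um

18.0 um
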